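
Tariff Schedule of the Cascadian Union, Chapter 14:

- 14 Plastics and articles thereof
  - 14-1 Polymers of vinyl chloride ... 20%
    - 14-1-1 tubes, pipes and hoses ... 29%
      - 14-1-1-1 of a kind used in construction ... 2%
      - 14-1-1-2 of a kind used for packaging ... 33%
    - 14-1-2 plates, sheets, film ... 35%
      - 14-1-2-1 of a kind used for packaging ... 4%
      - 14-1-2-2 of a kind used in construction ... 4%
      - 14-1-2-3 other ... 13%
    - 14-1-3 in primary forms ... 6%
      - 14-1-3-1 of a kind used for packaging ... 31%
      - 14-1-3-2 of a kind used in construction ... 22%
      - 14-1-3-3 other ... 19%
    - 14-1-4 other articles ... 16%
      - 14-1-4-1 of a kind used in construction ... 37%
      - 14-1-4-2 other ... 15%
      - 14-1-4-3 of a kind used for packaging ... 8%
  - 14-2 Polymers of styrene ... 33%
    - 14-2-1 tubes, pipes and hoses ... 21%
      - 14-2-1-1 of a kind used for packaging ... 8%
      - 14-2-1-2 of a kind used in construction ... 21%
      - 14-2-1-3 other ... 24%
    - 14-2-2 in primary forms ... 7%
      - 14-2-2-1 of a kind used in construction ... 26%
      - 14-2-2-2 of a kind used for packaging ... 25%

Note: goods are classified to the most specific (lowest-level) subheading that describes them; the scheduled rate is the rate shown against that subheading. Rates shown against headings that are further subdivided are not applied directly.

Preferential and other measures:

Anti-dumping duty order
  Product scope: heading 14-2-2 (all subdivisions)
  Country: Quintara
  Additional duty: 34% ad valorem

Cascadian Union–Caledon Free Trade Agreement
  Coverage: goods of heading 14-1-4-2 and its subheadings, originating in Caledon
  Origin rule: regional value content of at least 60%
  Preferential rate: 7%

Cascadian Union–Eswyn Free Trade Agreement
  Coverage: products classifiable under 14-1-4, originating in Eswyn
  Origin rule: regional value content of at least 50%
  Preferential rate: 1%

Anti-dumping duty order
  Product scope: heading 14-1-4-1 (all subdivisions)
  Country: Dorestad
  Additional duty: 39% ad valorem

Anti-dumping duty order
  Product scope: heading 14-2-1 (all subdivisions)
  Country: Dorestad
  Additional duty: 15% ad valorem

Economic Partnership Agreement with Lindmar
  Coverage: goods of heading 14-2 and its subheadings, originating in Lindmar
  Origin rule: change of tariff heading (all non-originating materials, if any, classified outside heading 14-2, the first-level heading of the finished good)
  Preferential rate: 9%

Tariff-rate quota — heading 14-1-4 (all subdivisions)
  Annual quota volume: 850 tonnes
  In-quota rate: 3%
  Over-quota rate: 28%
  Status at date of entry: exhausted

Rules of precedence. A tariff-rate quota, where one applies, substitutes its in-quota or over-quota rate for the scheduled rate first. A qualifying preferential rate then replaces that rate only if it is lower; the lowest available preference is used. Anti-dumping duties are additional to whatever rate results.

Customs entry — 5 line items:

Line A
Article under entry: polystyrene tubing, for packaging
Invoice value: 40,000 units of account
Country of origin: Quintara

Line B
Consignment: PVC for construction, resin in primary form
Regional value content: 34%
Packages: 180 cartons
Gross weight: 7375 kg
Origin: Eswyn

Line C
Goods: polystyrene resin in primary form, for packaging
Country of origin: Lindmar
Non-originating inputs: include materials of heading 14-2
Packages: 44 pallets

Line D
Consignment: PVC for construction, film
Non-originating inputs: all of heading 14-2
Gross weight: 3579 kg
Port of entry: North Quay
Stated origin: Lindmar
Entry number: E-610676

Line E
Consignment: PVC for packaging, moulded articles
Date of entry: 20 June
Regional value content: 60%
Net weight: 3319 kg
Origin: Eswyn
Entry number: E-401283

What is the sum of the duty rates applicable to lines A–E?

Line A: polystyrene → 14-2; tubing → 14-2-1; for packaging → 14-2-1-1. Scheduled 8%. No special measure applies. → 8%.
Line B: PVC → 14-1; resin in primary form → 14-1-3; for construction → 14-1-3-2. Scheduled 22%. Eswyn agreement on 14-1-4: 14-1-3-2 not covered. → 22%.
Line C: polystyrene → 14-2; resin in primary form → 14-2-2; for packaging → 14-2-2-2. Scheduled 25%. Lindmar agreement on 14-2: CTH not met. → 25%.
Line D: PVC → 14-1; film → 14-1-2; for construction → 14-1-2-2. Scheduled 4%. Lindmar agreement on 14-2: 14-1-2-2 not covered. → 4%.
Line E: PVC → 14-1; moulded articles → 14-1-4; for packaging → 14-1-4-3. Scheduled 8%. quota on 14-1-4 exhausted → over-quota 28%; Eswyn agreement on 14-1-4: RVC ≥ 50% → 1% available; preferential 1%. → 1%.
Sum: 8% + 22% + 25% + 4% + 1% = 60%.

60%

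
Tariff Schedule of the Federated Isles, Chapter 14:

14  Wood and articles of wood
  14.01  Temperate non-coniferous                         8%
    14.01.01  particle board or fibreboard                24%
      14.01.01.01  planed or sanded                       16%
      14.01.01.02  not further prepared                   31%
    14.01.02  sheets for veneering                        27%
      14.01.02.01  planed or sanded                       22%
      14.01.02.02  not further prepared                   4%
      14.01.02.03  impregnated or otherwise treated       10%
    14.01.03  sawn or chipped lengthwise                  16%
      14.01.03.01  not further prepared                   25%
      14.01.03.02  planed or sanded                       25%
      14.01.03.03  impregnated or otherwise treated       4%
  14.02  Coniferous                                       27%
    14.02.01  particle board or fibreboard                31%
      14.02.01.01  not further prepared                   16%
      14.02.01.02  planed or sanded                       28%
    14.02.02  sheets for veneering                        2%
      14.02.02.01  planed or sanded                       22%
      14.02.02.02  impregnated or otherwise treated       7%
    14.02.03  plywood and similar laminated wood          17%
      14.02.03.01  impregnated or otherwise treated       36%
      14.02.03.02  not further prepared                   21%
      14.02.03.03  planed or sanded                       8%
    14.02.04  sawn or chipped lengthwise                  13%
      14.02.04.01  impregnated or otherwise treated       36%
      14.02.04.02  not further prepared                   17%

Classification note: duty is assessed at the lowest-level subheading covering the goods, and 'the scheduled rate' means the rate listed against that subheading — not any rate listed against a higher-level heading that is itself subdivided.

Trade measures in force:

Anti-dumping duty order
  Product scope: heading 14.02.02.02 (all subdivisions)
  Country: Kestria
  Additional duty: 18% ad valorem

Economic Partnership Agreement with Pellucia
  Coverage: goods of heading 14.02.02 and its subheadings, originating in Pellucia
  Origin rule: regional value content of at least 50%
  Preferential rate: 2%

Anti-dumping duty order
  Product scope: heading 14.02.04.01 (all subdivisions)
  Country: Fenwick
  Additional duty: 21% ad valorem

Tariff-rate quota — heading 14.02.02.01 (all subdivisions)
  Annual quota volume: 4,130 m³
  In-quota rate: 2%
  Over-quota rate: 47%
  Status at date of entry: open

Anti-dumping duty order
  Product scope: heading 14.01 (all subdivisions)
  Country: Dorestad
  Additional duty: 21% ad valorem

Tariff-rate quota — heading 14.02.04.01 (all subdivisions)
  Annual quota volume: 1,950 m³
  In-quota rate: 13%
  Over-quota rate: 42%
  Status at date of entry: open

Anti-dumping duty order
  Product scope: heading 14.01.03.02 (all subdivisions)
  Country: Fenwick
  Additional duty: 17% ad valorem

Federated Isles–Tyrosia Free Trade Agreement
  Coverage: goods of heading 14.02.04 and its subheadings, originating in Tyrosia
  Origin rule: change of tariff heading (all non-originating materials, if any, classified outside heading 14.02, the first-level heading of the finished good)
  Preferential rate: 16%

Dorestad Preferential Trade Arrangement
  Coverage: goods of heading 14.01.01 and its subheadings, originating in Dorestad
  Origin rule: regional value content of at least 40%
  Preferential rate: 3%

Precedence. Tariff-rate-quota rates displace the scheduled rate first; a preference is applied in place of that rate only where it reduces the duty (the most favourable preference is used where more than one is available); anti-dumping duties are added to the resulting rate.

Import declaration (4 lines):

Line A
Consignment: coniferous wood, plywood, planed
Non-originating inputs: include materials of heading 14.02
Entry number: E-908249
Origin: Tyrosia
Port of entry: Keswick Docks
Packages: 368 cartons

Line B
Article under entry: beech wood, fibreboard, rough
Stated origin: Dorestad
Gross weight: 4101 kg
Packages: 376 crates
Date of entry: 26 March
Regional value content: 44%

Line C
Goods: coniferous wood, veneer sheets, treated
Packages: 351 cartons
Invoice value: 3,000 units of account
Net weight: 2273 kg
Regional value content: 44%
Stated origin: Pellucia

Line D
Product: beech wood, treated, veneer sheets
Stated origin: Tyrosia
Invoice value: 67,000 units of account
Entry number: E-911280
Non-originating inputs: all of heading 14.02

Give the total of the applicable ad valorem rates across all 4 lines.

49%

Line A: coniferous → 14.02; plywood → 14.02.03; planed → 14.02.03.03. Scheduled 8%. Tyrosia agreement on 14.02.04: 14.02.03.03 not covered. → 8%.
Line B: beech → 14.01; fibreboard → 14.01.01; rough → 14.01.01.02. Scheduled 31%. Dorestad agreement on 14.01.01: RVC ≥ 40% → 3% available; preferential 3%; anti-dumping (Dorestad, 14.01): +21%; total 3% + 21% = 24%. → 24%.
Line C: coniferous → 14.02; veneer sheets → 14.02.02; treated → 14.02.02.02. Scheduled 7%. Pellucia agreement on 14.02.02: RVC < 50%. → 7%.
Line D: beech → 14.01; veneer sheets → 14.01.02; treated → 14.01.02.03. Scheduled 10%. Tyrosia agreement on 14.02.04: 14.01.02.03 not covered. → 10%.
Sum: 8% + 24% + 7% + 10% = 49%.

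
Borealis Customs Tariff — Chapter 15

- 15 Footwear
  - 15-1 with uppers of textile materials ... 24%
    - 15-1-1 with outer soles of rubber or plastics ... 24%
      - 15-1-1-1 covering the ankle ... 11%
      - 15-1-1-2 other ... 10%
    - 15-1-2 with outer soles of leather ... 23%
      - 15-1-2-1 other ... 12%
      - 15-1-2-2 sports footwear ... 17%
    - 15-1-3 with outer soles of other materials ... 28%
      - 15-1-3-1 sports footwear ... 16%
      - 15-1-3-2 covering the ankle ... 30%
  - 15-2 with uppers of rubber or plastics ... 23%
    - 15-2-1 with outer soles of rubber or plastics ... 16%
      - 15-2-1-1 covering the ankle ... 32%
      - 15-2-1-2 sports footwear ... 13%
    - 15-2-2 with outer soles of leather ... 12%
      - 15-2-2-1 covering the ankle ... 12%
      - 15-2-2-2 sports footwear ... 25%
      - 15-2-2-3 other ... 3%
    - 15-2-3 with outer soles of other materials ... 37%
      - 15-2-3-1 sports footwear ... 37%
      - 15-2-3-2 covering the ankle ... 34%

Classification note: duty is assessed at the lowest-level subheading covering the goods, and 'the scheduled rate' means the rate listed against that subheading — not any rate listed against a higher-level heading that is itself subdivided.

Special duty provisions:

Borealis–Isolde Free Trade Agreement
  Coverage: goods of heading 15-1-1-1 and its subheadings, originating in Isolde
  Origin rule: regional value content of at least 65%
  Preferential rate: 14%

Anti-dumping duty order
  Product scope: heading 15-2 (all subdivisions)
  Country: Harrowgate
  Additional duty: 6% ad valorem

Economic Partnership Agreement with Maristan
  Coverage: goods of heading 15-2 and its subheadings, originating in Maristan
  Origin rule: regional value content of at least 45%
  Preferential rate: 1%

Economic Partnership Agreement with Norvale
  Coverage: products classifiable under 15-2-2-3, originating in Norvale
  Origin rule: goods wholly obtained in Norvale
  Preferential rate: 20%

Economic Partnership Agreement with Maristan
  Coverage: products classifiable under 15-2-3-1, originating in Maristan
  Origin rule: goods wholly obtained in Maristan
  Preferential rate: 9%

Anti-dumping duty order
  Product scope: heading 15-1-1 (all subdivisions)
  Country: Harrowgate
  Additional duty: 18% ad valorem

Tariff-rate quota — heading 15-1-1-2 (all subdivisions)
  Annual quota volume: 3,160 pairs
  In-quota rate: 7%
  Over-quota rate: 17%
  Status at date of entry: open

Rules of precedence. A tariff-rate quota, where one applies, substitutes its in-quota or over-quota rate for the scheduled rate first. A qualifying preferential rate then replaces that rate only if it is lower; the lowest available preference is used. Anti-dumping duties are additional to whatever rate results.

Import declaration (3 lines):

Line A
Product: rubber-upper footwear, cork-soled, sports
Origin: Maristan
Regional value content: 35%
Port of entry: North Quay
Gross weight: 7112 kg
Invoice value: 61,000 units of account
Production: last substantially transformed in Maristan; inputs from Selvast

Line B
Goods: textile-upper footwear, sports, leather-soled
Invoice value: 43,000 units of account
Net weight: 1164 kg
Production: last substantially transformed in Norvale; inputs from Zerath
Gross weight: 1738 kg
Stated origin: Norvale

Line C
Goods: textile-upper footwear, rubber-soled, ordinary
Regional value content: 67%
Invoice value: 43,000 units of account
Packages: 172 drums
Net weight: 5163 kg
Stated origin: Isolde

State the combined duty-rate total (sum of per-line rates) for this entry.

Line A: rubber-upper → 15-2; cork-soled → 15-2-3; sports → 15-2-3-1. Scheduled 37%. Maristan agreement on 15-2: RVC < 45%; Maristan agreement on 15-2-3-1: not wholly obtained. → 37%.
Line B: textile-upper → 15-1; leather-soled → 15-1-2; sports → 15-1-2-2. Scheduled 17%. Norvale agreement on 15-2-2-3: 15-1-2-2 not covered. → 17%.
Line C: textile-upper → 15-1; rubber-soled → 15-1-1; ordinary → 15-1-1-2. Scheduled 10%. quota on 15-1-1-2 open → in-quota 7%; Isolde agreement on 15-1-1-1: 15-1-1-2 not covered. → 7%.
Sum: 37% + 17% + 7% = 61%.

61%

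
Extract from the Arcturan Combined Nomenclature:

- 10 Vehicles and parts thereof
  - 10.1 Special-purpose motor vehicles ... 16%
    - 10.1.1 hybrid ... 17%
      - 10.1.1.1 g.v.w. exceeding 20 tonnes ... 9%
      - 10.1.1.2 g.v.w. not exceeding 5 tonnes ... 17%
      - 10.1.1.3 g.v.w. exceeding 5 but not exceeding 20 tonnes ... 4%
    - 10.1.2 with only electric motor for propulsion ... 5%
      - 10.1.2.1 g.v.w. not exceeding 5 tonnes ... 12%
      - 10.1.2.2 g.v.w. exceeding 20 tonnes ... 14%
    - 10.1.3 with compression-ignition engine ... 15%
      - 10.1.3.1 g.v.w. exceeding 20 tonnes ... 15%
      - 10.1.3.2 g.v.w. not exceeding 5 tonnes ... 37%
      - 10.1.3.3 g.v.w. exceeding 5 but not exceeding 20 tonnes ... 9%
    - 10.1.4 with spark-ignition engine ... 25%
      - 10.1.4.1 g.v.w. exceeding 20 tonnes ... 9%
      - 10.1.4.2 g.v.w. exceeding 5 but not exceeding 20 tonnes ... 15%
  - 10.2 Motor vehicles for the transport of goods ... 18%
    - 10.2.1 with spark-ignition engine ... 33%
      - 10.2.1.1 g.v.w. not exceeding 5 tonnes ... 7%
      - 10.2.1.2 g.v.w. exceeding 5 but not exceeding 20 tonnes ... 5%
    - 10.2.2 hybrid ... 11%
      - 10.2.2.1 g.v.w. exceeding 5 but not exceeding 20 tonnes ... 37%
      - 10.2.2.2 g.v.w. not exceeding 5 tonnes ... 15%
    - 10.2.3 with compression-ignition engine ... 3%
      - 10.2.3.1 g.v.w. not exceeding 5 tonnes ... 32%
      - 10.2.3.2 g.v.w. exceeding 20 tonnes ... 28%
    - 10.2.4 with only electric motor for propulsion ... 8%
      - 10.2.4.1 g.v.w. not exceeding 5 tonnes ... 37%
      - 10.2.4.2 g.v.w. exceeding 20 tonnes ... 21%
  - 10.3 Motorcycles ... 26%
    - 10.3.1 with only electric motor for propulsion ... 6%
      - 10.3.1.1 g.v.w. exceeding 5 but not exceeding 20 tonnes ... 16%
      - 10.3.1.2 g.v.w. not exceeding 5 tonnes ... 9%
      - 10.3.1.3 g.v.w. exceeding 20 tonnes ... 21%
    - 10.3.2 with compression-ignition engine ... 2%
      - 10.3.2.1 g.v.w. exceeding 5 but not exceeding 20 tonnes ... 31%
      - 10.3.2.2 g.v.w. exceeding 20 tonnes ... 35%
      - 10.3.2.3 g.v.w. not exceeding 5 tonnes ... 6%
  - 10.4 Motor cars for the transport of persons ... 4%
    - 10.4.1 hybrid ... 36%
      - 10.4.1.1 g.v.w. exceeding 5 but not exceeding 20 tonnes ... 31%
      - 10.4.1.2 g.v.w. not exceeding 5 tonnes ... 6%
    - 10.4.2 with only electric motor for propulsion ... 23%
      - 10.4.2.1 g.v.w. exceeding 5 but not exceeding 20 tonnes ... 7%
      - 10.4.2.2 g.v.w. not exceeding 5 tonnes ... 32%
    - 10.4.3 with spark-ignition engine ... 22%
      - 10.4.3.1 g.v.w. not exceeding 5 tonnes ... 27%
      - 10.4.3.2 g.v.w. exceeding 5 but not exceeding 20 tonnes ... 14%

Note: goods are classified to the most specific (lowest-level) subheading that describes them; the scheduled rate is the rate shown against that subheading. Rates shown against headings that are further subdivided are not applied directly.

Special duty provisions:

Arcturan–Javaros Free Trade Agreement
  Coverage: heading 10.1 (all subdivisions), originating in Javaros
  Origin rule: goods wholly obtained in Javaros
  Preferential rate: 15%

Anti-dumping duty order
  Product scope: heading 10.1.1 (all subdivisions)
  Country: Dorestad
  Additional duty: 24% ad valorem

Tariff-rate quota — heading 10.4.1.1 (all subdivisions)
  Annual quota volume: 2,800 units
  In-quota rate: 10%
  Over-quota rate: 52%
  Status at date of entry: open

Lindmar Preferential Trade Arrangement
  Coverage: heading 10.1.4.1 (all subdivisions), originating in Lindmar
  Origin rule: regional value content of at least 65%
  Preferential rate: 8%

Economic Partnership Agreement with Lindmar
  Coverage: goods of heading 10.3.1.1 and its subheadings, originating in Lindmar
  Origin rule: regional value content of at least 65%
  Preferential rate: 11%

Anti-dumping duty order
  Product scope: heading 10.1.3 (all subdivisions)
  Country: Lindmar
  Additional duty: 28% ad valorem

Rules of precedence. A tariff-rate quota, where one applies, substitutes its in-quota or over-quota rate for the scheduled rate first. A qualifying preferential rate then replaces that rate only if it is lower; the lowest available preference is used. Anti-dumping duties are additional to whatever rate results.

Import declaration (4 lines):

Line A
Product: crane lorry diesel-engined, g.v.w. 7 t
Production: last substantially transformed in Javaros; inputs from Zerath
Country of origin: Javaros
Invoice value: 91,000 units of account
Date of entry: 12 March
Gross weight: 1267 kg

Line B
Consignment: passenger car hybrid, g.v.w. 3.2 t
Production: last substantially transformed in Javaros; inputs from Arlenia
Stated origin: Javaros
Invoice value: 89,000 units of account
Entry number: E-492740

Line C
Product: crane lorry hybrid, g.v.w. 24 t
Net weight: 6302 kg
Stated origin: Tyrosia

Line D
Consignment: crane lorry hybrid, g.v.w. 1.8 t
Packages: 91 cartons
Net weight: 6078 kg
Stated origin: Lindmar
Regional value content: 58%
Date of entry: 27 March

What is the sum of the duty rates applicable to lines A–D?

Line A: crane lorry → 10.1; diesel-engined → 10.1.3; g.v.w. 7 t → 10.1.3.3. Scheduled 9%. Javaros agreement on 10.1: not wholly obtained. → 9%.
Line B: passenger car → 10.4; hybrid → 10.4.1; g.v.w. 3.2 t → 10.4.1.2. Scheduled 6%. Javaros agreement on 10.1: 10.4.1.2 not covered. → 6%.
Line C: crane lorry → 10.1; hybrid → 10.1.1; g.v.w. 24 t → 10.1.1.1. Scheduled 9%. No special measure applies. → 9%.
Line D: crane lorry → 10.1; hybrid → 10.1.1; g.v.w. 1.8 t → 10.1.1.2. Scheduled 17%. Lindmar agreement on 10.1.4.1: 10.1.1.2 not covered; Lindmar agreement on 10.3.1.1: 10.1.1.2 not covered. → 17%.
Sum: 9% + 6% + 9% + 17% = 41%.

41%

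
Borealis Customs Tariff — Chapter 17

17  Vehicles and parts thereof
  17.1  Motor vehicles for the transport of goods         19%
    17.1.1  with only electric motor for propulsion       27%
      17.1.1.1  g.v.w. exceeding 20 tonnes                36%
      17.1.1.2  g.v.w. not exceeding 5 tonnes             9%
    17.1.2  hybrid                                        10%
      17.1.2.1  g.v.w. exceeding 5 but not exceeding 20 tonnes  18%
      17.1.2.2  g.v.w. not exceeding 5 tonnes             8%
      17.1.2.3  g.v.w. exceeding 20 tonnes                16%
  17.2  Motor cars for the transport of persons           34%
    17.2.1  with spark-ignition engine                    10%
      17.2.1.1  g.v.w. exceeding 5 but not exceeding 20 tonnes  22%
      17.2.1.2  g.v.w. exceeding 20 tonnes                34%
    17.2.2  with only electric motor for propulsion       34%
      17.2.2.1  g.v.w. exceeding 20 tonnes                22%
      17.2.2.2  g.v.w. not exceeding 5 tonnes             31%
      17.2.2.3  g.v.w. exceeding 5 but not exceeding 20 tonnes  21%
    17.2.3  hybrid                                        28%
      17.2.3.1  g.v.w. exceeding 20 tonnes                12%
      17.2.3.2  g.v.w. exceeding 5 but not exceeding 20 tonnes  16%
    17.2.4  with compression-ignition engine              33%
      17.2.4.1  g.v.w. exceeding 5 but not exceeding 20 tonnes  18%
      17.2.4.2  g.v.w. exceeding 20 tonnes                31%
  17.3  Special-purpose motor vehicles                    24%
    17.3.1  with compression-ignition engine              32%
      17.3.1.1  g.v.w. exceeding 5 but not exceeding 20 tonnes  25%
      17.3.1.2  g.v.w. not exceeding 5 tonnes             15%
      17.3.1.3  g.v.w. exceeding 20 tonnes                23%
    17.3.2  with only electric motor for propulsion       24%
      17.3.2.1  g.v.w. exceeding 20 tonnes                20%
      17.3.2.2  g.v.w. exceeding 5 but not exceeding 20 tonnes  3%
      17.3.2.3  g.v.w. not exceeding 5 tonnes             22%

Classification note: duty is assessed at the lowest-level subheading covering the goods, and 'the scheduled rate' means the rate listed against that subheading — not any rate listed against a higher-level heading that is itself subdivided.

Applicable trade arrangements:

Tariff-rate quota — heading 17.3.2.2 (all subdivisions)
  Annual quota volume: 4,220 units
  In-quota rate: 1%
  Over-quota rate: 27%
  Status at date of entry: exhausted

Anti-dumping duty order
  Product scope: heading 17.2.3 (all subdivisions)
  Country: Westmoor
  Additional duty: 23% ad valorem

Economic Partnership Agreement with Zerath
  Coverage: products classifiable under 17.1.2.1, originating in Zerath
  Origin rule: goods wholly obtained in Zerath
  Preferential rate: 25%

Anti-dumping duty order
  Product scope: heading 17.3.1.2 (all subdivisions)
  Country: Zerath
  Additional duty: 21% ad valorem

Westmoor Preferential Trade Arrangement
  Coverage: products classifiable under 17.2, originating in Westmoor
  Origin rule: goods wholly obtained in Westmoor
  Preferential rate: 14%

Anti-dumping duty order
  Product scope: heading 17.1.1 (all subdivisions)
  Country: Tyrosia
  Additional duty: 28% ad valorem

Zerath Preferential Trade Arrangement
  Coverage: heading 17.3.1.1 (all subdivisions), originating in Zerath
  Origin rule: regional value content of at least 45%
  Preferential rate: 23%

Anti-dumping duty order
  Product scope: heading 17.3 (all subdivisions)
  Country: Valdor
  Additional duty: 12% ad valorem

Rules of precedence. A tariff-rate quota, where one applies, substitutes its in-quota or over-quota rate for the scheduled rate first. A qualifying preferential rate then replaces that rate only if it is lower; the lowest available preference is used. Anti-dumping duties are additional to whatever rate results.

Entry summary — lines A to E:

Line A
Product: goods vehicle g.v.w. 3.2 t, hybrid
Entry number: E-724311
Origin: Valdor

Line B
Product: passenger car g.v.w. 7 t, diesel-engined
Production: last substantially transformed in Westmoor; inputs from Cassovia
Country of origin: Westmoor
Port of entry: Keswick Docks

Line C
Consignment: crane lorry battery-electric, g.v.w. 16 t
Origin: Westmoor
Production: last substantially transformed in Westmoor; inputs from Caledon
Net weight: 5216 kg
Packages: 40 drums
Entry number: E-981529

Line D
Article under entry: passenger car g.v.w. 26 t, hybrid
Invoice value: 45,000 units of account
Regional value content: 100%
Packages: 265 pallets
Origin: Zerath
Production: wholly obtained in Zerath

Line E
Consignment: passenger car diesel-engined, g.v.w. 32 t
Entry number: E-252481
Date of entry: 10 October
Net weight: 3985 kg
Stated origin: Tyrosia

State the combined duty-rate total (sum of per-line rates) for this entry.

96%

Line A: goods vehicle → 17.1; hybrid → 17.1.2; g.v.w. 3.2 t → 17.1.2.2. Scheduled 8%. No special measure applies. → 8%.
Line B: passenger car → 17.2; diesel-engined → 17.2.4; g.v.w. 7 t → 17.2.4.1. Scheduled 18%. Westmoor agreement on 17.2: not wholly obtained. → 18%.
Line C: crane lorry → 17.3; battery-electric → 17.3.2; g.v.w. 16 t → 17.3.2.2. Scheduled 3%. quota on 17.3.2.2 exhausted → over-quota 27%; Westmoor agreement on 17.2: 17.3.2.2 not covered. → 27%.
Line D: passenger car → 17.2; hybrid → 17.2.3; g.v.w. 26 t → 17.2.3.1. Scheduled 12%. Zerath agreement on 17.1.2.1: 17.2.3.1 not covered; Zerath agreement on 17.3.1.1: 17.2.3.1 not covered. → 12%.
Line E: passenger car → 17.2; diesel-engined → 17.2.4; g.v.w. 32 t → 17.2.4.2. Scheduled 31%. No special measure applies. → 31%.
Sum: 8% + 18% + 27% + 12% + 31% = 96%.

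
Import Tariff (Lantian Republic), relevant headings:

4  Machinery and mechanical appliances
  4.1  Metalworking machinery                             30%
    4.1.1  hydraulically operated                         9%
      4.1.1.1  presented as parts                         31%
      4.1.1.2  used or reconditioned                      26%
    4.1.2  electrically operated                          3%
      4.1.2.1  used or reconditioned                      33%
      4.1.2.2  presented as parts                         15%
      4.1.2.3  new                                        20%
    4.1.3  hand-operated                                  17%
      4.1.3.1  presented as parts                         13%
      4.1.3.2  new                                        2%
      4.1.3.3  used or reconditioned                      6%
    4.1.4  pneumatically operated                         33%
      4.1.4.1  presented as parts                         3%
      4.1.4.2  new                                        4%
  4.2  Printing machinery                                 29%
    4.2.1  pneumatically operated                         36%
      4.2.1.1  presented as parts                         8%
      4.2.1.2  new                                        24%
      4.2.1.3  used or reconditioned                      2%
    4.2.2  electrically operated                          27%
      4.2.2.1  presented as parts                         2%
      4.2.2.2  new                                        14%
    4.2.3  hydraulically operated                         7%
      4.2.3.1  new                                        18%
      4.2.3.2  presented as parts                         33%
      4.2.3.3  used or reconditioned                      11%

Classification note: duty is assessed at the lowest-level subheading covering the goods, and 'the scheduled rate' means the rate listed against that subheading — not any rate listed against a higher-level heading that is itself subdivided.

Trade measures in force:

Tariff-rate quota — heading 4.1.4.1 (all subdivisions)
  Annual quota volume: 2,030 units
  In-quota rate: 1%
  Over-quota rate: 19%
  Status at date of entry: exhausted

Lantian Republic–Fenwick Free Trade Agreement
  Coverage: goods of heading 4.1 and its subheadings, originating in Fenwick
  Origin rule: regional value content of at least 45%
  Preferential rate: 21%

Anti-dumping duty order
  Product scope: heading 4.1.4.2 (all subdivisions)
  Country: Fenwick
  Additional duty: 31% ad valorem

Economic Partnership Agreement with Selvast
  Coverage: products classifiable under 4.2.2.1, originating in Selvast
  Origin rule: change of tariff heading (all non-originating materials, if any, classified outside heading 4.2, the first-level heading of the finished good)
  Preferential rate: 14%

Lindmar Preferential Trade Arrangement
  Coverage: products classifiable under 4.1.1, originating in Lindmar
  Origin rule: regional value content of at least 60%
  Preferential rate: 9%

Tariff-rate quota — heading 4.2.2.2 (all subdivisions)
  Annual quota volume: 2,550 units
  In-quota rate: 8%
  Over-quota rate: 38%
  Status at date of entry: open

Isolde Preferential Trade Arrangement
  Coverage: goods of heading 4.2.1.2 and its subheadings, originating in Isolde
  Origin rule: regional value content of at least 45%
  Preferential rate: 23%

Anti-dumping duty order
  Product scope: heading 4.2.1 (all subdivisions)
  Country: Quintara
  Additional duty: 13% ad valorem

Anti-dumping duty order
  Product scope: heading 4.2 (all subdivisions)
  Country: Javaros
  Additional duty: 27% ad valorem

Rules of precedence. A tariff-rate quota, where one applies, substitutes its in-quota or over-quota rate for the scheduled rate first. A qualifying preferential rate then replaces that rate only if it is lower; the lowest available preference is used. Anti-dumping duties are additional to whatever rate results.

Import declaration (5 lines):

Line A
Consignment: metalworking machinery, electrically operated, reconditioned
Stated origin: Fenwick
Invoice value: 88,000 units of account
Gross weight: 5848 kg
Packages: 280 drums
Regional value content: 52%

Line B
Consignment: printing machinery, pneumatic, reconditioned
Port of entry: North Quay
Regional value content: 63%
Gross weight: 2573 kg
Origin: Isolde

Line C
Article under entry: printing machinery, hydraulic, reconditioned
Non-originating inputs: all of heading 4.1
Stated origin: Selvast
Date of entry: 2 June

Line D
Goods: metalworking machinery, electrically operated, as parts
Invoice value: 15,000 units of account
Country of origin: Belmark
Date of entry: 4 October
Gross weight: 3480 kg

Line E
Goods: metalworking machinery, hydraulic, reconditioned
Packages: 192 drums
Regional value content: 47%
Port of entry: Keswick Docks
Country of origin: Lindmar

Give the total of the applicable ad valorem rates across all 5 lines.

75%

Line A: metalworking → 4.1; electrically operated → 4.1.2; reconditioned → 4.1.2.1. Scheduled 33%. Fenwick agreement on 4.1: RVC ≥ 45% → 21% available; preferential 21%. → 21%.
Line B: printing → 4.2; pneumatic → 4.2.1; reconditioned → 4.2.1.3. Scheduled 2%. Isolde agreement on 4.2.1.2: 4.2.1.3 not covered. → 2%.
Line C: printing → 4.2; hydraulic → 4.2.3; reconditioned → 4.2.3.3. Scheduled 11%. Selvast agreement on 4.2.2.1: 4.2.3.3 not covered. → 11%.
Line D: metalworking → 4.1; electrically operated → 4.1.2; as parts → 4.1.2.2. Scheduled 15%. No special measure applies. → 15%.
Line E: metalworking → 4.1; hydraulic → 4.1.1; reconditioned → 4.1.1.2. Scheduled 26%. Lindmar agreement on 4.1.1: RVC < 60%. → 26%.
Sum: 21% + 2% + 11% + 15% + 26% = 75%.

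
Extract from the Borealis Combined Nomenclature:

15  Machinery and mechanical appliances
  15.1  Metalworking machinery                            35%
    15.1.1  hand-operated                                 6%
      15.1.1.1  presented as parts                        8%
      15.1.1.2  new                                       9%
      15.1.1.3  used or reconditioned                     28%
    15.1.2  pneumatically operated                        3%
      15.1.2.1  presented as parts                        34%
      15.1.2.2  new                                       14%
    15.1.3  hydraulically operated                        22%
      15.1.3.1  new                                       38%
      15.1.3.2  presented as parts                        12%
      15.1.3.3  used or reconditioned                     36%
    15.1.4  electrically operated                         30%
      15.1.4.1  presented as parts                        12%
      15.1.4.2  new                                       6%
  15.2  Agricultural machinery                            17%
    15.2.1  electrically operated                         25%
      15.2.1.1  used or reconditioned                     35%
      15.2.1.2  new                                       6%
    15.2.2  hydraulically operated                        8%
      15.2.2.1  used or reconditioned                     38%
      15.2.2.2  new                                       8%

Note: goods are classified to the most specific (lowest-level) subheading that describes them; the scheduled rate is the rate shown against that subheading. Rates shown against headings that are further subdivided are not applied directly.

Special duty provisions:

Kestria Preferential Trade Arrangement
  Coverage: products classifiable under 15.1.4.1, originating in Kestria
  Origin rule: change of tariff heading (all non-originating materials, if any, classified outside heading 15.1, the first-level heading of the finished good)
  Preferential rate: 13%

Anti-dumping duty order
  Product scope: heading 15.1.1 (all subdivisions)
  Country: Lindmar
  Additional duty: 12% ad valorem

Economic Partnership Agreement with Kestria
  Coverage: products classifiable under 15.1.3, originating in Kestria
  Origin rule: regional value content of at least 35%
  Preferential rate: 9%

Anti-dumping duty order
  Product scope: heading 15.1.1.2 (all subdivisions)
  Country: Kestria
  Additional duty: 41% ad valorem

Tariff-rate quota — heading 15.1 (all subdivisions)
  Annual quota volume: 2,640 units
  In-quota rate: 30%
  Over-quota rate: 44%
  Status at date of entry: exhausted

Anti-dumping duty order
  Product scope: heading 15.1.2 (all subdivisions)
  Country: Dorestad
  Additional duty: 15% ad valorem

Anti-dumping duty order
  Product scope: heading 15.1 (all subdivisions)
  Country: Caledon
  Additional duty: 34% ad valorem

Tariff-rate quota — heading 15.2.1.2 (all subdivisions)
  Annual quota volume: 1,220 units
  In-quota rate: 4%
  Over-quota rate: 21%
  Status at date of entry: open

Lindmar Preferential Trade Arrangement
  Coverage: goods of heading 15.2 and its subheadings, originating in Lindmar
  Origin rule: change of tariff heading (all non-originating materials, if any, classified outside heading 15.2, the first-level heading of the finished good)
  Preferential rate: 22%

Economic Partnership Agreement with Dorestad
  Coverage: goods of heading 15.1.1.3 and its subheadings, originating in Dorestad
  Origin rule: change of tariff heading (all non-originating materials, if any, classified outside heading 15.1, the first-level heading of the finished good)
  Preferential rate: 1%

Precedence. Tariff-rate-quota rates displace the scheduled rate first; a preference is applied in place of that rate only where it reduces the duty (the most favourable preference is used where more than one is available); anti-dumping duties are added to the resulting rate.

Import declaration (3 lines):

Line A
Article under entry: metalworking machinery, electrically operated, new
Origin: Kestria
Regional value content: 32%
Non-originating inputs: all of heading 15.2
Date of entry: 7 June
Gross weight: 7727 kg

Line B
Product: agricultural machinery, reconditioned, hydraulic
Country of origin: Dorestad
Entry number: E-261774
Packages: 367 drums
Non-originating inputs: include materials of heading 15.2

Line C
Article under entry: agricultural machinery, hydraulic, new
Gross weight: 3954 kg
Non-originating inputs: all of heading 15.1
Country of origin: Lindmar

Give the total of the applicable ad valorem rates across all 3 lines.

90%

Line A: metalworking → 15.1; electrically operated → 15.1.4; new → 15.1.4.2. Scheduled 6%. quota on 15.1 exhausted → over-quota 44%; Kestria agreement on 15.1.4.1: 15.1.4.2 not covered; Kestria agreement on 15.1.3: 15.1.4.2 not covered. → 44%.
Line B: agricultural → 15.2; hydraulic → 15.2.2; reconditioned → 15.2.2.1. Scheduled 38%. Dorestad agreement on 15.1.1.3: 15.2.2.1 not covered. → 38%.
Line C: agricultural → 15.2; hydraulic → 15.2.2; new → 15.2.2.2. Scheduled 8%. Lindmar agreement on 15.2: CTH met → 22% available; preference 22% not lower than 8% → no reduction. → 8%.
Sum: 44% + 38% + 8% = 90%.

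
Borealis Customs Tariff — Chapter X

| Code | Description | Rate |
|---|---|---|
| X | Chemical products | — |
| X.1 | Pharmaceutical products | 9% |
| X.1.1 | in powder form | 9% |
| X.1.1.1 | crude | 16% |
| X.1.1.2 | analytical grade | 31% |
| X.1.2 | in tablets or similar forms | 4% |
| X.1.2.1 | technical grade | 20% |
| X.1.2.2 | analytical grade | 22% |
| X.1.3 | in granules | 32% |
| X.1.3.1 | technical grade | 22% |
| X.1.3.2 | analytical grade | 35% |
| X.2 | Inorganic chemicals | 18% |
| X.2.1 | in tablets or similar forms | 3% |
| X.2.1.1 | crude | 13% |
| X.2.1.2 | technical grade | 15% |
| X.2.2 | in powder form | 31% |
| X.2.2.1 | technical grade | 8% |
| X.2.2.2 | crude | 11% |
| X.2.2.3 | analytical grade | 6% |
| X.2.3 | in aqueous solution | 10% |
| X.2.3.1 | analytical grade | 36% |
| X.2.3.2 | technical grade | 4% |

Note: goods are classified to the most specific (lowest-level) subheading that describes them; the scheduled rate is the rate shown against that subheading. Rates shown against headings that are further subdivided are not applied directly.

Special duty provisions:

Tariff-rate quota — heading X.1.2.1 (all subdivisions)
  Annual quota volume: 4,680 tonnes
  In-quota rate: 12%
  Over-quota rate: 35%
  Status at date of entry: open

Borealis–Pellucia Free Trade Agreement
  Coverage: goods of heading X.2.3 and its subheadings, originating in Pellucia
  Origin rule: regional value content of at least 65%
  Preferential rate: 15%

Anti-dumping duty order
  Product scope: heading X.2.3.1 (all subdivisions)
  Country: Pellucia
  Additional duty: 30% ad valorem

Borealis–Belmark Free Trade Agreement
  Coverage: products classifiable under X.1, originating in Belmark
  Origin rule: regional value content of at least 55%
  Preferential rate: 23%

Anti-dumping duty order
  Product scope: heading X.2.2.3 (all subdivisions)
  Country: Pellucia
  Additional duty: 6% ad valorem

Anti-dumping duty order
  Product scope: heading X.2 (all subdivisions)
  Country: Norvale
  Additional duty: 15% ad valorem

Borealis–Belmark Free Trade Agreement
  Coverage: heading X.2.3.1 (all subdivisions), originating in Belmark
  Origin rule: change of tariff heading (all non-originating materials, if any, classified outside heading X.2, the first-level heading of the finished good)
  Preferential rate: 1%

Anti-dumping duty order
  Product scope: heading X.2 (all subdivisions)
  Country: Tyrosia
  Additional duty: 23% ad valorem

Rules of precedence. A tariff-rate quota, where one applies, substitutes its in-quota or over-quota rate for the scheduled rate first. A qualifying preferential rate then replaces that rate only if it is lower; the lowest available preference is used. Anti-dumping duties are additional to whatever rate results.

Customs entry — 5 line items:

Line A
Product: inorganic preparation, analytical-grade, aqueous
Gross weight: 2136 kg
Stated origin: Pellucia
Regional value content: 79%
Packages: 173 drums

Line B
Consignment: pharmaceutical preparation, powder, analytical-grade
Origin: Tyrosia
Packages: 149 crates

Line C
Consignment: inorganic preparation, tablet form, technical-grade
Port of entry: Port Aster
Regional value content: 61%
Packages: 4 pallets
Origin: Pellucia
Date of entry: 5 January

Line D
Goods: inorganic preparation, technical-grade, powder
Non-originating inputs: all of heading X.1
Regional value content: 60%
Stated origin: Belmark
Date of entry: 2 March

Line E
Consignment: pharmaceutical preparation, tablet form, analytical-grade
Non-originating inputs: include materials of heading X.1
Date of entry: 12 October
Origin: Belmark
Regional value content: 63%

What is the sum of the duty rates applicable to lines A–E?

Line A: inorganic → X.2; aqueous → X.2.3; analytical-grade → X.2.3.1. Scheduled 36%. Pellucia agreement on X.2.3: RVC ≥ 65% → 15% available; preferential 15%; anti-dumping (Pellucia, X.2.3.1): +30%; total 15% + 30% = 45%. → 45%.
Line B: pharmaceutical → X.1; powder → X.1.1; analytical-grade → X.1.1.2. Scheduled 31%. No special measure applies. → 31%.
Line C: inorganic → X.2; tablet form → X.2.1; technical-grade → X.2.1.2. Scheduled 15%. Pellucia agreement on X.2.3: X.2.1.2 not covered. → 15%.
Line D: inorganic → X.2; powder → X.2.2; technical-grade → X.2.2.1. Scheduled 8%. Belmark agreement on X.1: X.2.2.1 not covered; Belmark agreement on X.2.3.1: X.2.2.1 not covered. → 8%.
Line E: pharmaceutical → X.1; tablet form → X.1.2; analytical-grade → X.1.2.2. Scheduled 22%. Belmark agreement on X.1: RVC ≥ 55% → 23% available; Belmark agreement on X.2.3.1: X.1.2.2 not covered; preference 23% not lower than 22% → no reduction. → 22%.
Sum: 45% + 31% + 15% + 8% + 22% = 121%.

121%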